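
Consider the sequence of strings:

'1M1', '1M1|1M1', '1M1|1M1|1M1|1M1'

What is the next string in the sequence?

s(k+1) = s(k)·|·s(k) — each term doubles the last with '|' between the halves.
So the next term is two copies of 1M1|1M1|1M1|1M1 with '|' between the halves.

1M1|1M1|1M1|1M1|1M1|1M1|1M1|1M1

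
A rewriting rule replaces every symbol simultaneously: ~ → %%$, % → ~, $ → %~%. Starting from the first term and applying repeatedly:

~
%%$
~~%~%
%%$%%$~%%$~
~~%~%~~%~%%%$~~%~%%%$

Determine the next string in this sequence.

Applying the rule to each of the 21 symbols of ~~%~%~~%~%%%$~~%~%%%$ gives the pieces %%$ %%$ ~ %%$ ~ %%$ %%$ ~ %%$ ~ ~ ~ %~% %%$ %%$ ~ %%$ ~ ~ ~ %~%, which concatenate to the answer.

%%$%%$~%%$~%%$%%$~%%$~~~%~%%%$%%$~%%$~~~%~%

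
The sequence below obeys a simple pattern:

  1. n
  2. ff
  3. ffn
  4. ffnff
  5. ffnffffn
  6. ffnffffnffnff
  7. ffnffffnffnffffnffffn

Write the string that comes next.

Each term (from the third on) is the previous term followed by the one before it: term 3 = ff·n = ffn.
Continuing: ffnffffnffnffffnffffn · ffnffffnffnff gives term 8.

ffnffffnffnffffnffffnffnffffnffnff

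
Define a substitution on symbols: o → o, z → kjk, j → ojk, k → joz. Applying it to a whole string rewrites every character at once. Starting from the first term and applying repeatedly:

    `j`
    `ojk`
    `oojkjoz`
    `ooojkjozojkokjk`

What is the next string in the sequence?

Applying the rule to each of the 15 symbols of ooojkjozojkokjk gives the pieces o o o ojk joz ojk o kjk o ojk joz o joz ojk joz, which concatenate to the answer.

oooojkjozojkokjkoojkjozojozojkjoz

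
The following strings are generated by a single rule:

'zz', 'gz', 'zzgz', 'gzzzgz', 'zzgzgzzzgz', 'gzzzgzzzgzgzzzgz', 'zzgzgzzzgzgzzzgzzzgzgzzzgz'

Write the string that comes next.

Each term (from the third on) is the two preceding terms concatenated in order: term 3 = zz·gz = zzgz.
The next term joins gzzzgzzzgzgzzzgz and zzgzgzzzgzgzzzgzzzgzgzzzgz.

gzzzgzzzgzgzzzgzzzgzgzzzgzgzzzgzzzgzgzzzgz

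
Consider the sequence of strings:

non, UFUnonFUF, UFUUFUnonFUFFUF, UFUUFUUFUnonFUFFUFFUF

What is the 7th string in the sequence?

Each term wraps the previous one in UFU on the left and FUF on the right.
From UFUUFUUFUnonFUFFUFFUF, 3 further steps: UFUUFUUFUnonFUFFUFFUF → UFUUFUUFUUFUnonFUFFUFFUFFUF → UFUUFUUFUUFUUFUnonFUFFUFFUFFUFFUF → (answer).

UFUUFUUFUUFUUFUUFUnonFUFFUFFUFFUFFUFFUF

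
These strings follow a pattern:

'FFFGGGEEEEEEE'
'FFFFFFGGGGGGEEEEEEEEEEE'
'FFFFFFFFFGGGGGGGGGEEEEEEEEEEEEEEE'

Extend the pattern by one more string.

FFFFFFFFFFFFGGGGGGGGGGGGEEEEEEEEEEEEEEEEEEE

Each string has the form F^{3n} G^{3n} E^{4n+3} (n = 1, 2, …).
Setting n = 4 gives 12, 12, 19 characters in each block.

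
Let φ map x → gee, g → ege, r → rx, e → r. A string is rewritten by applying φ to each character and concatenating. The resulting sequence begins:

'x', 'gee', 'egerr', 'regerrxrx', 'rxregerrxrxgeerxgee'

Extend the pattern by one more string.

Rewriting the 19 symbols of rxregerrxrxgeerxgee one by one yields rx gee rx r ege r rx rx gee rx gee ege r r rx gee ege r r; concatenated:

rxgeerxregerrxrxgeerxgeeegerrrxgeeegerr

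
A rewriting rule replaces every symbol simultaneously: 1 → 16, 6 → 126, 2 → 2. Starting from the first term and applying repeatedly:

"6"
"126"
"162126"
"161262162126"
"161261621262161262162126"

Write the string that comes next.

161261621261612621621262161261621262161262162126

Replace each of the 24 characters of 161261621262161262162126 in place — 16 126 16 2 126 16 126 2 16 2 126 2 16 126 16 2 126 2 16 126 2 16 2 126 — and concatenate.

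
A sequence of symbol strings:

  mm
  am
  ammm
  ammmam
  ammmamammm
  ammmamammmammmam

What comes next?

ammmamammmammmamammmamammm

This is a Fibonacci-style word recurrence s(k) = s(k−1)·s(k−2): e.g. am·mm = ammm.
The next term joins ammmamammmammmam and ammmamammm.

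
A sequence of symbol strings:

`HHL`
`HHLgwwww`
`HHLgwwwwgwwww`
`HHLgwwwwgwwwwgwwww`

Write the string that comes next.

Each term is the previous one with gwwww appended.
Applying this once more to HHLgwwwwgwwwwgwwww:

HHLgwwwwgwwwwgwwwwgwwww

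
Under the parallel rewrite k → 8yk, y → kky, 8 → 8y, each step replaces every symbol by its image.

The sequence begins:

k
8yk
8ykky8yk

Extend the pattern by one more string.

8ykky8yk8ykkky8ykky8yk

Expanding 8ykky8yk: 8→8y, y→kky, k→8yk, k→8yk, y→kky, 8→8y, y→kky, k→8yk. Concatenated: 8y kky 8yk 8yk kky 8y kky 8yk.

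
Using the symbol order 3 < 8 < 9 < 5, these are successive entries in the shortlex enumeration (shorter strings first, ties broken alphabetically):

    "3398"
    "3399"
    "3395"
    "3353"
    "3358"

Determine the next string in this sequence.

3359

Find the rightmost character of 3358 below 5, bump it to the next letter, and reset everything to its right to 3.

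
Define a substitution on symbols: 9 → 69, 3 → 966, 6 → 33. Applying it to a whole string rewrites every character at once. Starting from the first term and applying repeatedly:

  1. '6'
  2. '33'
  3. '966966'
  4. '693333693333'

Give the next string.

Apply φ to 693333693333 symbol by symbol: 6→33, 9→69, 3→966, 3→966, 3→966, 3→966, 6→33, 9→69, 3→966, 3→966, 3→966, 3→966; joined: 33 69 966 966 966 966 33 69 966 966 966 966.

33699669669669663369966966966966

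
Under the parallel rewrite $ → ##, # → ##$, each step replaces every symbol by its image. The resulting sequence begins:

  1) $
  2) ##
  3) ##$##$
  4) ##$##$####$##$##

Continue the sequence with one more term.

Rewriting the 16 symbols of ##$##$####$##$## one by one yields ##$ ##$ ## ##$ ##$ ## ##$ ##$ ##$ ##$ ## ##$ ##$ ## ##$ ##$; concatenated:

##$##$####$##$####$##$##$##$####$##$####$##$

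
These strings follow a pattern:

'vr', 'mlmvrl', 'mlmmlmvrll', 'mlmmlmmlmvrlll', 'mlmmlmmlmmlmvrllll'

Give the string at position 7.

mlmmlmmlmmlmmlmmlmvrllllll

s(k+1) = mlm·s(k)·l, so each term gains mlm as a prefix and l as a suffix.
From mlmmlmmlmmlmvrllll, 2 further steps: mlmmlmmlmmlmvrllll → mlmmlmmlmmlmmlmvrlllll → (answer).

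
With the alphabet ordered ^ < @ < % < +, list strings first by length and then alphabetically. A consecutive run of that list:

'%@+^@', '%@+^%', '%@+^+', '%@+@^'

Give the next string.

%@+@@

Find the rightmost character of %@+@^ below +, bump it to the next letter, and reset everything to its right to ^.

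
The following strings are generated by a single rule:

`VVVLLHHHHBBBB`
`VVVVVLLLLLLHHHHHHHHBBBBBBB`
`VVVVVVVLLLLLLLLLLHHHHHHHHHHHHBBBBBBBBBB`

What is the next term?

VVVVVVVVVLLLLLLLLLLLLLLHHHHHHHHHHHHHHHHBBBBBBBBBBBBB

Each string has the form V^{2n+1} L^{4n-2} H^{4n} B^{3n+1} (n = 1, 2, …).
At n = 4 the blocks have lengths 9, 14, 16, 13.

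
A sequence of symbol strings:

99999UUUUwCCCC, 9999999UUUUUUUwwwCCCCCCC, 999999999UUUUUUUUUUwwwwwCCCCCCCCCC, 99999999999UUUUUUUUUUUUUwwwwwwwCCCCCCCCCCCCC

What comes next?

9999999999999UUUUUUUUUUUUUUUUwwwwwwwwwCCCCCCCCCCCCCCCC

The n-th term is 2n+3 9's then 3n+1 U's then 2n-1 w's then 3n+1 C's (n = 1, 2, …).
Setting n = 5 gives 13, 16, 9, 16 characters in each block.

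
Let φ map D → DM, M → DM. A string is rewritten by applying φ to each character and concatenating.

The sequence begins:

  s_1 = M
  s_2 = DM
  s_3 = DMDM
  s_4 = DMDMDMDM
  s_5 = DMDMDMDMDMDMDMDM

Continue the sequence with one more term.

DMDMDMDMDMDMDMDMDMDMDMDMDMDMDMDM

Replace each of the 16 characters of DMDMDMDMDMDMDMDM in place — DM DM DM DM DM DM DM DM DM DM DM DM DM DM DM DM — and concatenate.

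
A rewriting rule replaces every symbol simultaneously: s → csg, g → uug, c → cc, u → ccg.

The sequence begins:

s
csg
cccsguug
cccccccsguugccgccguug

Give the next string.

cccccccccccccccsguugccgccguugccccuugccccuugccgccguug

φ(cccccccsguugccgccguug) expands symbol-by-symbol to cc cc cc cc cc cc cc csg uug ccg ccg uug cc cc uug cc cc uug ccg ccg uug; joining the 21 pieces gives the next term.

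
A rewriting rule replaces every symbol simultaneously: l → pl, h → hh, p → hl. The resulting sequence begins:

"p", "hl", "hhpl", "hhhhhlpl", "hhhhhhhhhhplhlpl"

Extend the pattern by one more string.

hhhhhhhhhhhhhhhhhhhhhlplhhplhlpl

Replace each of the 16 characters of hhhhhhhhhhplhlpl in place — hh hh hh hh hh hh hh hh hh hh hl pl hh pl hl pl — and concatenate.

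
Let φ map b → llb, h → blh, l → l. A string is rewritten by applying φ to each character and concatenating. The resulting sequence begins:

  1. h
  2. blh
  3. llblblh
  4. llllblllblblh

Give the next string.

llllllblllllblllblblh

φ(llllblllblblh) expands symbol-by-symbol to l l l l llb l l l llb l llb l blh; joining the 13 pieces gives the next term.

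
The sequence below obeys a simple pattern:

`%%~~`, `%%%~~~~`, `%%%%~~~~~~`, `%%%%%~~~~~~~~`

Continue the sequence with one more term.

%%%%%%~~~~~~~~~~

Reading off run lengths: % runs 2, 3, 4, 5; ~ runs 2, 4, 6, 8 — each is linear in n (n = 1, 2, …).
Setting n = 5 gives 6, 10 characters in each block.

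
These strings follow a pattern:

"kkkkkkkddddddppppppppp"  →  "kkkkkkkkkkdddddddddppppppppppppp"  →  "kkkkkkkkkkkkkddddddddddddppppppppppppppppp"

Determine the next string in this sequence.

kkkkkkkkkkkkkkkkdddddddddddddddppppppppppppppppppppp

Reading off run lengths: k runs 7, 10, 13; d runs 6, 9, 12; p runs 9, 13, 17 — each is linear in n, where the shown terms are n = 2, 3, 4.
Setting n = 5 gives 16, 15, 21 characters in each block.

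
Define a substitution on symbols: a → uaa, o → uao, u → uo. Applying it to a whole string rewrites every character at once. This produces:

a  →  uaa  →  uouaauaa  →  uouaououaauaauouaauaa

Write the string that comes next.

Replace each of the 21 characters of uouaououaauaauouaauaa in place — uo uao uo uaa uao uo uao uo uaa uaa uo uaa uaa uo uao uo uaa uaa uo uaa uaa — and concatenate.

uouaououaauaououaououaauaauouaauaauouaououaauaauouaauaa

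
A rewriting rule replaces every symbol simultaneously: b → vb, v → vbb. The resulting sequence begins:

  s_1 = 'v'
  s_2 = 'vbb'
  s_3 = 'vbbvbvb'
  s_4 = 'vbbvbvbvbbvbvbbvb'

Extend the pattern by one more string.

Rewriting the 17 symbols of vbbvbvbvbbvbvbbvb one by one yields vbb vb vb vbb vb vbb vb vbb vb vb vbb vb vbb vb vb vbb vb; concatenated:

vbbvbvbvbbvbvbbvbvbbvbvbvbbvbvbbvbvbvbbvb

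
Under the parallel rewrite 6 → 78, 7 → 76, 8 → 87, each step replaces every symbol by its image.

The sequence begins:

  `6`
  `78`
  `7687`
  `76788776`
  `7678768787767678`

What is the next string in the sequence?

φ(7678768787767678) expands symbol-by-symbol to 76 78 76 87 76 78 87 76 87 76 76 78 76 78 76 87; joining the 16 pieces gives the next term.

76787687767887768776767876787687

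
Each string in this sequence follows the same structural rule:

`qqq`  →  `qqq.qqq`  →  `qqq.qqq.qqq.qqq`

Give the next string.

qqq.qqq.qqq.qqq.qqq.qqq.qqq.qqq

s(k+1) = s(k)·.·s(k) — each term doubles the last with '.' between the halves.
So the next term is two copies of qqq.qqq.qqq.qqq with '.' between the halves.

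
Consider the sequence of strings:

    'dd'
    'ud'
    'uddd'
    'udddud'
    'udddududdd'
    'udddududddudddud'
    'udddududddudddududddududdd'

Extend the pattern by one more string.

This is a Fibonacci-style word recurrence s(k) = s(k−1)·s(k−2): e.g. ud·dd = uddd.
The next term joins udddududddudddududddududdd and udddududddudddud.

udddududddudddududddududddudddududddudddud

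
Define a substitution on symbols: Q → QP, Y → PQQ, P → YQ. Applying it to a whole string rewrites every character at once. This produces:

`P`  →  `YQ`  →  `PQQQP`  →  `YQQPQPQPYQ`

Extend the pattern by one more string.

Apply φ to YQQPQPQPYQ symbol by symbol: Y→PQQ, Q→QP, Q→QP, P→YQ, Q→QP, P→YQ, Q→QP, P→YQ, Y→PQQ, Q→QP; joined: PQQ QP QP YQ QP YQ QP YQ PQQ QP.

PQQQPQPYQQPYQQPYQPQQQP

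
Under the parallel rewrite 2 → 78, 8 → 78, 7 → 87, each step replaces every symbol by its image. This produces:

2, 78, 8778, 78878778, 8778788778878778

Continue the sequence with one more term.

Applying the rule to each of the 16 symbols of 8778788778878778 gives the pieces 78 87 87 78 87 78 78 87 87 78 78 87 78 87 87 78, which concatenate to the answer.

78878778877878878778788778878778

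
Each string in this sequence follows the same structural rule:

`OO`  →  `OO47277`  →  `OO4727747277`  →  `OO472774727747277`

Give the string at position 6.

OO4727747277472774727747277

Every step adds 47277 to the end: s(k+1) = s(k)·47277.
From OO472774727747277, 2 further steps: OO472774727747277 → OO47277472774727747277 → (answer).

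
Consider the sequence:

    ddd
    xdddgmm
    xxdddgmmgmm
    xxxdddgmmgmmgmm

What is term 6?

xxxxxdddgmmgmmgmmgmmgmm

s(k+1) = x·s(k)·gmm, so each term gains x as a prefix and gmm as a suffix.
From xxxdddgmmgmmgmm, 2 further steps: xxxdddgmmgmmgmm → xxxxdddgmmgmmgmmgmm → (answer).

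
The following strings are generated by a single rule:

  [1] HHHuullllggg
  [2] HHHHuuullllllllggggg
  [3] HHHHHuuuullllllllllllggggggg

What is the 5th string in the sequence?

Term n consists of n+2 H's, followed by n+1 u's, followed by 4n l's, followed by 2n+1 g's (n = 1, 2, …).
At n = 5 the blocks have lengths 7, 6, 20, 11.

HHHHHHHuuuuuullllllllllllllllllllggggggggggg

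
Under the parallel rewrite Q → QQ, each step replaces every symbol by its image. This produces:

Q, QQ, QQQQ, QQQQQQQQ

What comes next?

Apply φ to QQQQQQQQ symbol by symbol: Q→QQ, Q→QQ, Q→QQ, Q→QQ, Q→QQ, Q→QQ, Q→QQ, Q→QQ; joined: QQ QQ QQ QQ QQ QQ QQ QQ.

QQQQQQQQQQQQQQQQ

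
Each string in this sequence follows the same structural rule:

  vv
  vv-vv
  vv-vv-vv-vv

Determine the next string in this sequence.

s(k+1) = s(k)·-·s(k) — each term doubles the last with '-' between the halves.
Doubling vv-vv-vv-vv with '-' between the halves:

vv-vv-vv-vv-vv-vv-vv-vv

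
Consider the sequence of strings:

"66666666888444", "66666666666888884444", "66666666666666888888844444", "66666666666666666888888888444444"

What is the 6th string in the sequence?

66666666666666666666666888888888888844444444

Each string has the form 6^{3n+2} 8^{2n-1} 4^{n+1}, where the shown terms are n = 2, 3, 4, 5.
Setting n = 7 gives 23, 13, 8 characters in each block.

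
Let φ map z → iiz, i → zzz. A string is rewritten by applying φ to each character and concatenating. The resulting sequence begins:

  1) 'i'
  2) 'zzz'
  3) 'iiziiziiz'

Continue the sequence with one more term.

zzzzzziizzzzzzziizzzzzzziiz

Expanding iiziiziiz: i→zzz, i→zzz, z→iiz, i→zzz, i→zzz, z→iiz, i→zzz, i→zzz, z→iiz. Concatenated: zzz zzz iiz zzz zzz iiz zzz zzz iiz.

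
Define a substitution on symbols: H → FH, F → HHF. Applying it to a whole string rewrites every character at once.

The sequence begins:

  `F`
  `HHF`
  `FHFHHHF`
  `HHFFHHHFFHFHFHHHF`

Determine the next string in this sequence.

FHFHHHFHHFFHFHFHHHFHHFFHHHFFHHHFFHFHFHHHF

φ(HHFFHHHFFHFHFHHHF) expands symbol-by-symbol to FH FH HHF HHF FH FH FH HHF HHF FH HHF FH HHF FH FH FH HHF; joining the 17 pieces gives the next term.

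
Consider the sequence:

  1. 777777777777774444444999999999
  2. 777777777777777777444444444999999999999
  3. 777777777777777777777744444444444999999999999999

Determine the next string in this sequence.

Each string has the form 7^{4n+2} 4^{2n+1} 9^{3n}, where the shown terms are n = 3, 4, 5.
For the next term, n = 6, so the run lengths are 26, 13, 18.

777777777777777777777777774444444444444999999999999999999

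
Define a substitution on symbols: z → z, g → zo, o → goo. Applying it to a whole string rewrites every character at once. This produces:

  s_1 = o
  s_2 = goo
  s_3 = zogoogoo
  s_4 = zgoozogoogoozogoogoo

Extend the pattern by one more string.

Rewriting the 20 symbols of zgoozogoogoozogoogoo one by one yields z zo goo goo z goo zo goo goo zo goo goo z goo zo goo goo zo goo goo; concatenated:

zzogoogoozgoozogoogoozogoogoozgoozogoogoozogoogoo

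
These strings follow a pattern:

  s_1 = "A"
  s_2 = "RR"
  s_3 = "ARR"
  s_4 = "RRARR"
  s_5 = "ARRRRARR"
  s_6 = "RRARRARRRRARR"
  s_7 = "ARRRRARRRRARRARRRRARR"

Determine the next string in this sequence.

From term 3 onward, concatenate the second-to-last term with the last: A·RR = ARR, RR·ARR = RRARR, …
The next term joins RRARRARRRRARR and ARRRRARRRRARRARRRRARR.

RRARRARRRRARRARRRRARRRRARRARRRRARR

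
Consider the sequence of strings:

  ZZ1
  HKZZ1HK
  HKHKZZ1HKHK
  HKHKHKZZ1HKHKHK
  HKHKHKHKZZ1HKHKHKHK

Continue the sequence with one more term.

HKHKHKHKHKZZ1HKHKHKHKHK

s(k+1) = HK·s(k)·HK, so each term gains HK as a prefix and HK as a suffix.
One more step from HKHKHKHKZZ1HKHKHKHK gives the answer.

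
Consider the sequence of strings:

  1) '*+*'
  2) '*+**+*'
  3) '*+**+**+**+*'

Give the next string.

*+**+**+**+**+**+**+**+*

Every step duplicates the string.
One more doubling of *+**+**+**+* gives the answer.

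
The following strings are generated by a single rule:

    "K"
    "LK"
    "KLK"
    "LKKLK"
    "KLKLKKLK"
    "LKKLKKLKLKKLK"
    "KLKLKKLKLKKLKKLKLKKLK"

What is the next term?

LKKLKKLKLKKLKKLKLKKLKLKKLKKLKLKKLK

From term 3 onward, concatenate the second-to-last term with the last: K·LK = KLK, LK·KLK = LKKLK, …
So term 8 is LKKLKKLKLKKLK·KLKLKKLKLKKLKKLKLKKLK.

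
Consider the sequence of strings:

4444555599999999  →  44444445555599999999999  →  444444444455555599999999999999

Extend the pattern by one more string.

4444444444444555555599999999999999999

Each string has the form 4^{3n-2} 5^{n+2} 9^{3n+2}, where the shown terms are n = 2, 3, 4.
At n = 5 the blocks have lengths 13, 7, 17.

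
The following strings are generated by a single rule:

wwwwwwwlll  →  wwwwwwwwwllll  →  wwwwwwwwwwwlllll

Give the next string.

Reading off run lengths: w runs 7, 9, 11; l runs 3, 4, 5 — each is linear in n, where the shown terms are n = 3, 4, 5.
At n = 6 the blocks have lengths 13, 6.

wwwwwwwwwwwwwllllll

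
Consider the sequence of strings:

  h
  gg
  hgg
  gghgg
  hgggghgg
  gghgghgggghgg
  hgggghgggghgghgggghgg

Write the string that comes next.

From term 3 onward, concatenate the second-to-last term with the last: h·gg = hgg, gg·hgg = gghgg, …
The next term joins gghgghgggghgg and hgggghgggghgghgggghgg.

gghgghgggghgghgggghgggghgghgggghgg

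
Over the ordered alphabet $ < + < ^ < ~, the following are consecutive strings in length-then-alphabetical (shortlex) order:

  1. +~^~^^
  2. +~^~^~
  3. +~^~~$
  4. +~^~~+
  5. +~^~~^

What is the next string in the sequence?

The successor of +~^~~^ increments the rightmost position that isn't already ~ and resets every position after it to $.

+~^~~~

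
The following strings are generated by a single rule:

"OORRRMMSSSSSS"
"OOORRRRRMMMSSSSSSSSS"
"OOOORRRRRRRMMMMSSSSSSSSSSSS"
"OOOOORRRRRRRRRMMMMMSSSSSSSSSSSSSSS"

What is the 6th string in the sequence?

Reading off run lengths: O runs 2, 3, 4, 5; R runs 3, 5, 7, 9; M runs 2, 3, 4, 5; S runs 6, 9, 12, 15 — each is linear in n, where the shown terms are n = 2, 3, 4, 5.
For term 6, n = 7, so the run lengths are 7, 13, 7, 21.

OOOOOOORRRRRRRRRRRRRMMMMMMMSSSSSSSSSSSSSSSSSSSSS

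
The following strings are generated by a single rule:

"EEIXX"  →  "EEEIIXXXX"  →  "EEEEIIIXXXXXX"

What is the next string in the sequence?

Reading off run lengths: E runs 2, 3, 4; I runs 1, 2, 3; X runs 2, 4, 6 — each is linear in n (n = 1, 2, …).
At n = 4 the blocks have lengths 5, 4, 8.

EEEEEIIIIXXXXXXXX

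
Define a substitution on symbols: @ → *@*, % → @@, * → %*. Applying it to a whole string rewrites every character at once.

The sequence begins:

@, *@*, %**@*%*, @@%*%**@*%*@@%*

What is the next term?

Applying the rule to each of the 15 symbols of @@%*%**@*%*@@%* gives the pieces *@* *@* @@ %* @@ %* %* *@* %* @@ %* *@* *@* @@ %*, which concatenate to the answer.

*@**@*@@%*@@%*%**@*%*@@%**@**@*@@%*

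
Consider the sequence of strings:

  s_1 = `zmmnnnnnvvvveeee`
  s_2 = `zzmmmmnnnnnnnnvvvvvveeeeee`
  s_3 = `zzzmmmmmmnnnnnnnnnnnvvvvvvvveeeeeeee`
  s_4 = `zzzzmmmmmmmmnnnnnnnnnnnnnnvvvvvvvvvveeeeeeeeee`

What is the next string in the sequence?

zzzzzmmmmmmmmmmnnnnnnnnnnnnnnnnnvvvvvvvvvvvveeeeeeeeeeee

Reading off run lengths: z runs 1, 2, 3, 4; m runs 2, 4, 6, 8; n runs 5, 8, 11, 14; v runs 4, 6, 8, 10; e runs 4, 6, 8, 10 — each is linear in n, where the shown terms are n = 2, 3, 4, 5.
For the next term, n = 6, so the run lengths are 5, 10, 17, 12, 12.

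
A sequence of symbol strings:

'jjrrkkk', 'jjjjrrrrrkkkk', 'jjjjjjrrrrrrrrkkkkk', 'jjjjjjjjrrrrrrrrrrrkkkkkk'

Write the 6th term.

jjjjjjjjjjjjrrrrrrrrrrrrrrrrrkkkkkkkk

Reading off run lengths: j runs 2, 4, 6, 8; r runs 2, 5, 8, 11; k runs 3, 4, 5, 6 — each is linear in n (n = 1, 2, …).
For term 6, n = 6, so the run lengths are 12, 17, 8.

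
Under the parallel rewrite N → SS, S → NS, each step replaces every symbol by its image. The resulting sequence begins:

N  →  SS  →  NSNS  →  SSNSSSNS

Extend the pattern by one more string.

Expanding SSNSSSNS: S→NS, S→NS, N→SS, S→NS, S→NS, S→NS, N→SS, S→NS. Concatenated: NS NS SS NS NS NS SS NS.

NSNSSSNSNSNSSSNS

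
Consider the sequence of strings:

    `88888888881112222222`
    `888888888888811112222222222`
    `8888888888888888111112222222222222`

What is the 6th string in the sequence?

Each string has the form 8^{3n+1} 1^{n} 2^{3n-2}, where the shown terms are n = 3, 4, 5.
At n = 8 the blocks have lengths 25, 8, 22.

8888888888888888888888888111111112222222222222222222222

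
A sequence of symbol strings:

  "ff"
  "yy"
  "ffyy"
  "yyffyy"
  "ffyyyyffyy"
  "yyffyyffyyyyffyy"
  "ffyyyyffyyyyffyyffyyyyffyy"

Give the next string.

yyffyyffyyyyffyyffyyyyffyyyyffyyffyyyyffyy

From term 3 onward, concatenate the second-to-last term with the last: ff·yy = ffyy, yy·ffyy = yyffyy, …
Continuing: yyffyyffyyyyffyy · ffyyyyffyyyyffyyffyyyyffyy gives term 8.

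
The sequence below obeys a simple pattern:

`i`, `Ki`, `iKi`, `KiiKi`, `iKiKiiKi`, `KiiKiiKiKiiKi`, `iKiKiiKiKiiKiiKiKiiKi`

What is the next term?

KiiKiiKiKiiKiiKiKiiKiKiiKiiKiKiiKi

Each term (from the third on) is the two preceding terms concatenated in order: term 3 = i·Ki = iKi.
Continuing: KiiKiiKiKiiKi · iKiKiiKiKiiKiiKiKiiKi gives term 8.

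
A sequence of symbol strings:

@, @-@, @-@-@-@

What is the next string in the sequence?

Every step duplicates the string with '-' between the halves.
One more doubling of @-@-@-@ gives the answer.

@-@-@-@-@-@-@-@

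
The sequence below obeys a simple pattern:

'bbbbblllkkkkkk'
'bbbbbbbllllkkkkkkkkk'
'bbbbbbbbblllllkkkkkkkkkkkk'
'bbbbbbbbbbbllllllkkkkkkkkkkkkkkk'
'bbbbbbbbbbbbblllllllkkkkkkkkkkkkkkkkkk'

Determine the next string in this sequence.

bbbbbbbbbbbbbbbllllllllkkkkkkkkkkkkkkkkkkkkk

Each string has the form b^{2n+1} l^{n+1} k^{3n}, where the shown terms are n = 2, 3, 4, 5, 6.
For the next term, n = 7, so the run lengths are 15, 8, 21.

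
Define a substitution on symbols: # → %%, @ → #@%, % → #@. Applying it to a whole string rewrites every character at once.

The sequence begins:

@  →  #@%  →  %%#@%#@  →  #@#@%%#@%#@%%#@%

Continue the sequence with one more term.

%%#@%%%#@%#@#@%%#@%#@%%#@%#@#@%%#@%#@

Replace each of the 16 characters of #@#@%%#@%#@%%#@% in place — %% #@% %% #@% #@ #@ %% #@% #@ %% #@% #@ #@ %% #@% #@ — and concatenate.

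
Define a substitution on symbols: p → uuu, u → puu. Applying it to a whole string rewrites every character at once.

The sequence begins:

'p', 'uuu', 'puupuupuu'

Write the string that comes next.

Apply φ to puupuupuu symbol by symbol: p→uuu, u→puu, u→puu, p→uuu, u→puu, u→puu, p→uuu, u→puu, u→puu; joined: uuu puu puu uuu puu puu uuu puu puu.

uuupuupuuuuupuupuuuuupuupuu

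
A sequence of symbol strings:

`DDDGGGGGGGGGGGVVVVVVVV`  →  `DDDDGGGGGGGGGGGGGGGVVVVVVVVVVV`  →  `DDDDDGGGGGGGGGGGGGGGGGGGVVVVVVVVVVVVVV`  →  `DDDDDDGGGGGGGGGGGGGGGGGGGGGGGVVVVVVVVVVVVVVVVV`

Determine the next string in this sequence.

DDDDDDDGGGGGGGGGGGGGGGGGGGGGGGGGGGVVVVVVVVVVVVVVVVVVVV

Each string has the form D^{n} G^{4n-1} V^{3n-1}, where the shown terms are n = 3, 4, 5, 6.
At n = 7 the blocks have lengths 7, 27, 20.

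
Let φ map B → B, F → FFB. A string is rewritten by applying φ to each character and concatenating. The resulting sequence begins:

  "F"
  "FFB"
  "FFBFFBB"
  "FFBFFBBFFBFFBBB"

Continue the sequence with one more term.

Rewriting the 15 symbols of FFBFFBBFFBFFBBB one by one yields FFB FFB B FFB FFB B B FFB FFB B FFB FFB B B B; concatenated:

FFBFFBBFFBFFBBBFFBFFBBFFBFFBBBB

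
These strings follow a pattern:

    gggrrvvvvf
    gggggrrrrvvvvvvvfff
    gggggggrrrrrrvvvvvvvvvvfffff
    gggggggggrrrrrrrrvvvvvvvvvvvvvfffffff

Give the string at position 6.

Reading off run lengths: g runs 3, 5, 7, 9; r runs 2, 4, 6, 8; v runs 4, 7, 10, 13; f runs 1, 3, 5, 7 — each is linear in n (n = 1, 2, …).
At n = 6 the blocks have lengths 13, 12, 19, 11.

gggggggggggggrrrrrrrrrrrrvvvvvvvvvvvvvvvvvvvfffffffffff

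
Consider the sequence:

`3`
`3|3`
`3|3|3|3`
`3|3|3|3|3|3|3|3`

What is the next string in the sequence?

Each string is two copies of the previous one joined by '|'.
Doubling 3|3|3|3|3|3|3|3 with '|' between the halves:

3|3|3|3|3|3|3|3|3|3|3|3|3|3|3|3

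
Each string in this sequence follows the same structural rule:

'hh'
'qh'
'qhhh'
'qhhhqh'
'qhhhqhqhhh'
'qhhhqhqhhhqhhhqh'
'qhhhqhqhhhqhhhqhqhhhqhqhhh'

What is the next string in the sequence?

qhhhqhqhhhqhhhqhqhhhqhqhhhqhhhqhqhhhqhhhqh

This is a Fibonacci-style word recurrence s(k) = s(k−1)·s(k−2): e.g. qh·hh = qhhh.
The next term joins qhhhqhqhhhqhhhqhqhhhqhqhhh and qhhhqhqhhhqhhhqh.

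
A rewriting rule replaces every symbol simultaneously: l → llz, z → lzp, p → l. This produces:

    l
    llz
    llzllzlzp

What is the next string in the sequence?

Rewriting each symbol of llzllzlzp: l→llz, l→llz, z→lzp, l→llz, l→llz, z→lzp, l→llz, z→lzp, p→l, which concatenates to llz llz lzp llz llz lzp llz lzp l.

llzllzlzpllzllzlzpllzlzpl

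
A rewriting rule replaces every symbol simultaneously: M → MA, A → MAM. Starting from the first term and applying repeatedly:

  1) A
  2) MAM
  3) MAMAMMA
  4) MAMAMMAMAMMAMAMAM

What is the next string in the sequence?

Rewriting the 17 symbols of MAMAMMAMAMMAMAMAM one by one yields MA MAM MA MAM MA MA MAM MA MAM MA MA MAM MA MAM MA MAM MA; concatenated:

MAMAMMAMAMMAMAMAMMAMAMMAMAMAMMAMAMMAMAMMA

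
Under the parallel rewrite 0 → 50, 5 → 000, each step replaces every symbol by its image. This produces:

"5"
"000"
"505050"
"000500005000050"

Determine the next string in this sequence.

φ(000500005000050) expands symbol-by-symbol to 50 50 50 000 50 50 50 50 000 50 50 50 50 000 50; joining the 15 pieces gives the next term.

505050000505050500005050505000050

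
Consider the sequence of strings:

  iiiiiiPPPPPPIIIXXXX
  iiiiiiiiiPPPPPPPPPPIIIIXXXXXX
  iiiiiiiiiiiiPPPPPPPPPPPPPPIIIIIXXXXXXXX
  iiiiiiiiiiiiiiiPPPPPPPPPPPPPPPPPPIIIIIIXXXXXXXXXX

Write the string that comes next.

iiiiiiiiiiiiiiiiiiPPPPPPPPPPPPPPPPPPPPPPIIIIIIIXXXXXXXXXXXX

The n-th term is 3n i's then 4n-2 P's then n+1 I's then 2n X's, where the shown terms are n = 2, 3, 4, 5.
At n = 6 the blocks have lengths 18, 22, 7, 12.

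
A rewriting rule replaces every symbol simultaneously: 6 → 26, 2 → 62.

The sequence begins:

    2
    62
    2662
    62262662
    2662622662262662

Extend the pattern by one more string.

φ(2662622662262662) expands symbol-by-symbol to 62 26 26 62 26 62 62 26 26 62 62 26 62 26 26 62; joining the 16 pieces gives the next term.

62262662266262262662622662262662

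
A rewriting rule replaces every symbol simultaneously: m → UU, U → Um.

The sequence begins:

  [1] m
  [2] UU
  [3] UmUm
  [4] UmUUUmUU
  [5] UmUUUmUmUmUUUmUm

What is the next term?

UmUUUmUmUmUUUmUUUmUUUmUmUmUUUmUU

Applying the rule to each of the 16 symbols of UmUUUmUmUmUUUmUm gives the pieces Um UU Um Um Um UU Um UU Um UU Um Um Um UU Um UU, which concatenate to the answer.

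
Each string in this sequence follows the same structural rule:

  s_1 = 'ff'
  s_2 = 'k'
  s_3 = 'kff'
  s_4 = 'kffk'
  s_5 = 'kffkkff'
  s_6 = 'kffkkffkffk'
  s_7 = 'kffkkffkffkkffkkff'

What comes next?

This is a Fibonacci-style word recurrence s(k) = s(k−1)·s(k−2): e.g. k·ff = kff.
So term 8 is kffkkffkffkkffkkff·kffkkffkffk.

kffkkffkffkkffkkffkffkkffkffk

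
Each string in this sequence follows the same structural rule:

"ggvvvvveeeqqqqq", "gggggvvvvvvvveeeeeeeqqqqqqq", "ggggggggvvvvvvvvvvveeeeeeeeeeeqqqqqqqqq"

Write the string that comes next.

Reading off run lengths: g runs 2, 5, 8; v runs 5, 8, 11; e runs 3, 7, 11; q runs 5, 7, 9 — each is linear in n (n = 1, 2, …).
Setting n = 4 gives 11, 14, 15, 11 characters in each block.

gggggggggggvvvvvvvvvvvvvveeeeeeeeeeeeeeeqqqqqqqqqqq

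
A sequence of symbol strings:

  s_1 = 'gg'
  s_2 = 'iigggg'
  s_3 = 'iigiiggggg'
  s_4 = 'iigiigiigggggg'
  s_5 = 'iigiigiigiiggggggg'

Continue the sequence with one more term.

Each term wraps the previous one in iig on the left and g on the right.
Applying this once more to iigiigiigiiggggggg:

iigiigiigiigiigggggggg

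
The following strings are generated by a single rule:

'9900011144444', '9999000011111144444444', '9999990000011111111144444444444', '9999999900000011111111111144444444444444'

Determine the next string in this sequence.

Reading off run lengths: 9 runs 2, 4, 6, 8; 0 runs 3, 4, 5, 6; 1 runs 3, 6, 9, 12; 4 runs 5, 8, 11, 14 — each is linear in n (n = 1, 2, …).
Setting n = 5 gives 10, 7, 15, 17 characters in each block.

9999999999000000011111111111111144444444444444444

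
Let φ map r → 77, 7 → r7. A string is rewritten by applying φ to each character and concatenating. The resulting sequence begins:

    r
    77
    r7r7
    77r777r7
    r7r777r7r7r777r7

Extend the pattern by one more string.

Applying the rule to each of the 16 symbols of r7r777r7r7r777r7 gives the pieces 77 r7 77 r7 r7 r7 77 r7 77 r7 77 r7 r7 r7 77 r7, which concatenate to the answer.

77r777r7r7r777r777r777r7r7r777r7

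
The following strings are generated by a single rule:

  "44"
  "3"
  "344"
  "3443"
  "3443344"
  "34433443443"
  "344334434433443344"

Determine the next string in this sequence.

34433443443344334434433443443

Each term (from the third on) is the previous term followed by the one before it: term 3 = 3·44 = 344.
Continuing: 344334434433443344 · 34433443443 gives term 8.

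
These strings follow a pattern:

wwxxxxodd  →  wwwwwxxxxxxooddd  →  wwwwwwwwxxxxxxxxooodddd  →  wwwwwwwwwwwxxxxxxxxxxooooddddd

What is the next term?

Reading off run lengths: w runs 2, 5, 8, 11; x runs 4, 6, 8, 10; o runs 1, 2, 3, 4; d runs 2, 3, 4, 5 — each is linear in n (n = 1, 2, …).
Setting n = 5 gives 14, 12, 5, 6 characters in each block.

wwwwwwwwwwwwwwxxxxxxxxxxxxooooodddddd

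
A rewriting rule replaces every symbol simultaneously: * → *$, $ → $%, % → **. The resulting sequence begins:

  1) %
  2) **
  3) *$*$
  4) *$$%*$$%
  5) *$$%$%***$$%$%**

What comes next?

Replace each of the 16 characters of *$$%$%***$$%$%** in place — *$ $% $% ** $% ** *$ *$ *$ $% $% ** $% ** *$ *$ — and concatenate.

*$$%$%**$%***$*$*$$%$%**$%***$*$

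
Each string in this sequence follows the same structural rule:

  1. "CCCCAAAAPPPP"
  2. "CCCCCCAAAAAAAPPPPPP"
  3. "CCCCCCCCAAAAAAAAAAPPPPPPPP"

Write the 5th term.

The n-th term is 2n C's then 3n-2 A's then 2n P's, where the shown terms are n = 2, 3, 4.
Setting n = 6 gives 12, 16, 12 characters in each block.

CCCCCCCCCCCCAAAAAAAAAAAAAAAAPPPPPPPPPPPP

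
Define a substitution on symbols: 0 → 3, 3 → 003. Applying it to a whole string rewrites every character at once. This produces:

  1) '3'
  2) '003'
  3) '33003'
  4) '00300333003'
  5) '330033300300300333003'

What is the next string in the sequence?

Rewriting the 21 symbols of 330033300300300333003 one by one yields 003 003 3 3 003 003 003 3 3 003 3 3 003 3 3 003 003 003 3 3 003; concatenated:

0030033300300300333003330033300300300333003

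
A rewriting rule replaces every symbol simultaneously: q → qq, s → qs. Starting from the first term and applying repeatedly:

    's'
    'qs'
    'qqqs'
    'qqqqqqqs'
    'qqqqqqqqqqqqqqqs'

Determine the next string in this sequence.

Rewriting the 16 symbols of qqqqqqqqqqqqqqqs one by one yields qq qq qq qq qq qq qq qq qq qq qq qq qq qq qq qs; concatenated:

qqqqqqqqqqqqqqqqqqqqqqqqqqqqqqqs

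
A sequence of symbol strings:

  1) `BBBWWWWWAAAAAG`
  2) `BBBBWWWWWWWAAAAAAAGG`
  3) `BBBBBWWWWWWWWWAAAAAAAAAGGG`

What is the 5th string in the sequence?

Each string has the form B^{n+1} W^{2n+1} A^{2n+1} G^{n-1}, where the shown terms are n = 2, 3, 4.
For term 5, n = 6, so the run lengths are 7, 13, 13, 5.

BBBBBBBWWWWWWWWWWWWWAAAAAAAAAAAAAGGGGG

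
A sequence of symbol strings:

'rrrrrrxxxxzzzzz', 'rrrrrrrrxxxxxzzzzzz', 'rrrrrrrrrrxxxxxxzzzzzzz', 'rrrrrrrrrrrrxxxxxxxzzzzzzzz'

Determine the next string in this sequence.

Each string has the form r^{2n} x^{n+1} z^{n+2}, where the shown terms are n = 3, 4, 5, 6.
At n = 7 the blocks have lengths 14, 8, 9.

rrrrrrrrrrrrrrxxxxxxxxzzzzzzzzz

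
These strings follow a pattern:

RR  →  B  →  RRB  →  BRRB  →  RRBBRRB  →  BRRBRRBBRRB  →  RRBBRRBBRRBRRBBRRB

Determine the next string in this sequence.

BRRBRRBBRRBRRBBRRBBRRBRRBBRRB

Each term (from the third on) is the two preceding terms concatenated in order: term 3 = RR·B = RRB.
So term 8 is BRRBRRBBRRB·RRBBRRBBRRBRRBBRRB.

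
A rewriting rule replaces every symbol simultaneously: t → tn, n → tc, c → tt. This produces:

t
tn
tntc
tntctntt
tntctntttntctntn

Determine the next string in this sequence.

tntctntttntctntntntctntttntctntc

φ(tntctntttntctntn) expands symbol-by-symbol to tn tc tn tt tn tc tn tn tn tc tn tt tn tc tn tc; joining the 16 pieces gives the next term.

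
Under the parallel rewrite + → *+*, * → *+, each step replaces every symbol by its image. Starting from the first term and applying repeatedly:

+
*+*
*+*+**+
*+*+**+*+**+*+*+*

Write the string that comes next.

*+*+**+*+**+*+*+**+*+**+*+*+**+*+**+*+**+

Replace each of the 17 characters of *+*+**+*+**+*+*+* in place — *+ *+* *+ *+* *+ *+ *+* *+ *+* *+ *+ *+* *+ *+* *+ *+* *+ — and concatenate.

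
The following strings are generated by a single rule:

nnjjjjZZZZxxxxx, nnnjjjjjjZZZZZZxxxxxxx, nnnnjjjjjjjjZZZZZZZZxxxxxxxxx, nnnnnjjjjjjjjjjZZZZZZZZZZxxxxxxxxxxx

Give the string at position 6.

nnnnnnnjjjjjjjjjjjjjjZZZZZZZZZZZZZZxxxxxxxxxxxxxxx

Each string has the form n^{n} j^{2n} Z^{2n} x^{2n+1}, where the shown terms are n = 2, 3, 4, 5.
At n = 7 the blocks have lengths 7, 14, 14, 15.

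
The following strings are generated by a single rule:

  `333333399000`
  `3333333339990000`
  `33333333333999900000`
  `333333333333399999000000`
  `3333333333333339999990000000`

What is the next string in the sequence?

33333333333333333999999900000000

Term n consists of 2n+1 3's, followed by n-1 9's, followed by n 0's, where the shown terms are n = 3, 4, 5, 6, 7.
Setting n = 8 gives 17, 7, 8 characters in each block.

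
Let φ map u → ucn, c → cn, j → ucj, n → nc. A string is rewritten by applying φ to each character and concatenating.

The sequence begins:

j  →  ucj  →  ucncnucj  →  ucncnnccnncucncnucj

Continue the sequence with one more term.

Rewriting the 19 symbols of ucncnnccnncucncnucj one by one yields ucn cn nc cn nc nc cn cn nc nc cn ucn cn nc cn nc ucn cn ucj; concatenated:

ucncnnccnncnccncnncnccnucncnnccnncucncnucj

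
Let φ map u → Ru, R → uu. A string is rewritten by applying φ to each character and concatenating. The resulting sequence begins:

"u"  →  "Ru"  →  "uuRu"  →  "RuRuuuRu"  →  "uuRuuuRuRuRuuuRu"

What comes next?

φ(uuRuuuRuRuRuuuRu) expands symbol-by-symbol to Ru Ru uu Ru Ru Ru uu Ru uu Ru uu Ru Ru Ru uu Ru; joining the 16 pieces gives the next term.

RuRuuuRuRuRuuuRuuuRuuuRuRuRuuuRu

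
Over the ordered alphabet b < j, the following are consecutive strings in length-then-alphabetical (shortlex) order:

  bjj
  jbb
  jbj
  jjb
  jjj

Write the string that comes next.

After jjj the length-3 strings are exhausted; the first length-4 string is 4 copies of b.

bbbb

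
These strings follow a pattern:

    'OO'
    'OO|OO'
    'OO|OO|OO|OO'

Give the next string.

s(k+1) = s(k)·|·s(k) — each term doubles the last with '|' between the halves.
One more doubling of OO|OO|OO|OO gives the answer.

OO|OO|OO|OO|OO|OO|OO|OO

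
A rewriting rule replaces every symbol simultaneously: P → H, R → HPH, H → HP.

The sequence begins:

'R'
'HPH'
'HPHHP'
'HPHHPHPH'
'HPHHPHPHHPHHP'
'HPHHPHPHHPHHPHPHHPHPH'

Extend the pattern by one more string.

HPHHPHPHHPHHPHPHHPHPHHPHHPHPHHPHHP

Replace each of the 21 characters of HPHHPHPHHPHHPHPHHPHPH in place — HP H HP HP H HP H HP HP H HP HP H HP H HP HP H HP H HP — and concatenate.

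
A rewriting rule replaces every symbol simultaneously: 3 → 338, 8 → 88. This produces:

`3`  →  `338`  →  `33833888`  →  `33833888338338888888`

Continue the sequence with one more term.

338338883383388888883383388833833888888888888888

Replace each of the 20 characters of 33833888338338888888 in place — 338 338 88 338 338 88 88 88 338 338 88 338 338 88 88 88 88 88 88 88 — and concatenate.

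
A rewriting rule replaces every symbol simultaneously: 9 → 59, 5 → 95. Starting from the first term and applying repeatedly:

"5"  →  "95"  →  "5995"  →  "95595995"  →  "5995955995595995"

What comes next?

φ(5995955995595995) expands symbol-by-symbol to 95 59 59 95 59 95 95 59 59 95 95 59 95 59 59 95; joining the 16 pieces gives the next term.

95595995599595595995955995595995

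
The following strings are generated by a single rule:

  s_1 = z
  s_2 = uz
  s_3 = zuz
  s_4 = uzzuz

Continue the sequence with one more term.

This is a Fibonacci-style word recurrence s(k) = s(k−2)·s(k−1): e.g. z·uz = zuz.
Continuing: zuz · uzzuz gives term 5.

zuzuzzuz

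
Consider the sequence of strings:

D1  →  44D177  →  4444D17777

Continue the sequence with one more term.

Every step adds 44 to the front and 77 to the end of the previous string.
So the next term is 44·4444D17777·77.

444444D1777777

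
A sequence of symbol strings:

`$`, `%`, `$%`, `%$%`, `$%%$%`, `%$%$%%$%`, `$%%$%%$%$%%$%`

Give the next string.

This is a Fibonacci-style word recurrence s(k) = s(k−2)·s(k−1): e.g. $·% = $%.
The next term joins %$%$%%$% and $%%$%%$%$%%$%.

%$%$%%$%$%%$%%$%$%%$%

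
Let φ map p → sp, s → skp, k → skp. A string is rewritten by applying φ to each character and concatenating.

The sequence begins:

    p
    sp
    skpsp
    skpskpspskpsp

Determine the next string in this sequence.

skpskpspskpskpspskpspskpskpspskpsp

φ(skpskpspskpsp) expands symbol-by-symbol to skp skp sp skp skp sp skp sp skp skp sp skp sp; joining the 13 pieces gives the next term.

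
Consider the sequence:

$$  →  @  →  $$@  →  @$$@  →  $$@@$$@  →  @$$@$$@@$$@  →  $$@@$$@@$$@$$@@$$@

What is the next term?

@$$@$$@@$$@$$@@$$@@$$@$$@@$$@

This is a Fibonacci-style word recurrence s(k) = s(k−2)·s(k−1): e.g. $$·@ = $$@.
Continuing: @$$@$$@@$$@ · $$@@$$@@$$@$$@@$$@ gives term 8.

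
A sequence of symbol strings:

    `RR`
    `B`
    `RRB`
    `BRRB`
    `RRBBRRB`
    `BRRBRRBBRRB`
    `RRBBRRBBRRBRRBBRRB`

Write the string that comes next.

BRRBRRBBRRBRRBBRRBBRRBRRBBRRB

Each term (from the third on) is the two preceding terms concatenated in order: term 3 = RR·B = RRB.
Continuing: BRRBRRBBRRB · RRBBRRBBRRBRRBBRRB gives term 8.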